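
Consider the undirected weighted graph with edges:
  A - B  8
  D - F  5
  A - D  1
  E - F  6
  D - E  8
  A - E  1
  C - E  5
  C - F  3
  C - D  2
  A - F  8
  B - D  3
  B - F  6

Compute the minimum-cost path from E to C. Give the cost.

Comparing a few candidate routes:
E→C: 5
E→F→C: 6 + 3 = 9
E→A→F→C: 1 + 8 + 3 = 12
E→A→D→F→C: 1 + 1 + 5 + 3 = 10
E→A→D→C: 1 + 1 + 2 = 4
E→D→C: 8 + 2 = 10
Shortest: 4.

4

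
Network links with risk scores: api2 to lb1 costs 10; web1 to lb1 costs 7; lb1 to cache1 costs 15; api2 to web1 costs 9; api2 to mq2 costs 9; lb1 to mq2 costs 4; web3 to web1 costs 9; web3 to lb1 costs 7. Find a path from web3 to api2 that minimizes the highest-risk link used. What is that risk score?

9

A few of the web3→api2 routes:
web3 → web1 → lb1 → mq2 → api2: max(9, 7, 4, 9) = 9
web3 → lb1 → mq2 → api2: max(7, 4, 9) = 9
web3 → web1 → api2: max(9, 9) = 9
Smallest bottleneck: 9.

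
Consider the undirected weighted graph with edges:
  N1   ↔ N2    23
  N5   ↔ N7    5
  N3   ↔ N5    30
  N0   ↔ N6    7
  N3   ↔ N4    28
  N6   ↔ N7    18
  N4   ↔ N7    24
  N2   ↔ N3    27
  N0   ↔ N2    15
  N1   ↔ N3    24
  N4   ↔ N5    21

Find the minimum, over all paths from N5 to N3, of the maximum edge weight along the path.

Comparing a few candidate routes:
N5 → N4 → N7 → N6 → N0 → N2 → N1 → N3: max(21, 24, 18, 7, 15, 23, 24) = 24
N5 → N7 → N6 → N0 → N2 → N1 → N3: max(5, 18, 7, 15, 23, 24) = 24
N5 → N7 → N6 → N0 → N2 → N3: max(5, 18, 7, 15, 27) = 27
Smallest bottleneck: 24.

24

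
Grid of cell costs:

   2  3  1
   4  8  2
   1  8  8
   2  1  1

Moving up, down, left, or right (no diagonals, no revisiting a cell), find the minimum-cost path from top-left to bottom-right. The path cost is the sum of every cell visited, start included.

Cheapest: [0,0]→[1,0]→[2,0]→[3,0]→[3,1]→[3,2]
  2 + 4 + 1 + 2 + 1 + 1 = 11

11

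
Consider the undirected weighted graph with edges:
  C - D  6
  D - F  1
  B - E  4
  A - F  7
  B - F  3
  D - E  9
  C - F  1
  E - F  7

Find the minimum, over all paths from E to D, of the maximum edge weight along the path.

Checking several routes:
E -> F -> C -> D: max(7, 1, 6) = 7
E -> F -> D: max(7, 1) = 7
E -> B -> F -> D: max(4, 3, 1) = 4
E -> B -> F -> C -> D: max(4, 3, 1, 6) = 6
The minimum achievable maximum is 4.

4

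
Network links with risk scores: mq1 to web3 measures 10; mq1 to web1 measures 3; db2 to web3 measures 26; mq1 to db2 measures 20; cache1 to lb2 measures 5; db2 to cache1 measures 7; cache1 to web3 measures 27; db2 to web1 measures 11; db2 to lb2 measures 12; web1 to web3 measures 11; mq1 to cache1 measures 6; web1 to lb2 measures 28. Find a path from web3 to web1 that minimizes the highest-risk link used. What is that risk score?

Checking several routes:
web3 → mq1 → web1: max(10, 3) = 10
web3 → web1: max(11) = 11
web3 → db2 → lb2 → cache1 → mq1 → web1: max(26, 12, 5, 6, 3) = 26
web3 → mq1 → cache1 → lb2 → db2 → web1: max(10, 6, 5, 12, 11) = 12
web3 → mq1 → db2 → web1: max(10, 20, 11) = 20
web3 → mq1 → cache1 → db2 → web1: max(10, 6, 7, 11) = 11
The minimum achievable maximum is 10.

10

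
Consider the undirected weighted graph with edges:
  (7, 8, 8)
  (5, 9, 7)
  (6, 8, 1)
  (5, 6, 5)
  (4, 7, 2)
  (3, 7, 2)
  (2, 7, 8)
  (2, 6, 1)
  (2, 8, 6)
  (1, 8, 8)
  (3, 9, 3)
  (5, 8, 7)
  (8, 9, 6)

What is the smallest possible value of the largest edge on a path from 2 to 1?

Comparing a few candidate routes:
2→7→3→9→8→1: max(8, 2, 3, 6, 8) = 8
2→6→5→9→8→1: max(1, 5, 7, 6, 8) = 8
2→7→3→9→5→6→8→1: max(8, 2, 3, 7, 5, 1, 8) = 8
2→7→3→9→5→8→1: max(8, 2, 3, 7, 7, 8) = 8
2→7→8→1: max(8, 8, 8) = 8
2→6→5→9→3→7→8→1: max(1, 5, 7, 3, 2, 8, 8) = 8
The minimum achievable maximum is 8.

8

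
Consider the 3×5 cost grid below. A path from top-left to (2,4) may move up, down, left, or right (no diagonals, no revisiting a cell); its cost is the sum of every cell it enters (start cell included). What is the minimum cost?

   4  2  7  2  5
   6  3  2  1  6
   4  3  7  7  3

21

Best path: (0,0) -> (0,1) -> (1,1) -> (1,2) -> (1,3) -> (1,4) -> (2,4)
Cost: 4 + 2 + 3 + 2 + 1 + 6 + 3 = 21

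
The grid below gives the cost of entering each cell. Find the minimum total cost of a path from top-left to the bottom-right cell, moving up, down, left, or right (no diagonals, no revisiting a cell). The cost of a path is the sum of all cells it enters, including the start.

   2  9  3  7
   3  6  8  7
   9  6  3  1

21

Take r0c0 → r1c0 → r1c1 → r2c1 → r2c2 → r2c3 for a total of 2 + 3 + 6 + 6 + 3 + 1 = 21.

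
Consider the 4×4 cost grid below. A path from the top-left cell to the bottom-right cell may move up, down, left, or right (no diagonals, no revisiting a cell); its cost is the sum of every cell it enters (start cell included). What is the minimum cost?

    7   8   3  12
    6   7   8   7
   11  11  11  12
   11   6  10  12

Best path: [0,0]→[0,1]→[0,2]→[1,2]→[1,3]→[2,3]→[3,3]
Cost: 7 + 8 + 3 + 8 + 7 + 12 + 12 = 57

57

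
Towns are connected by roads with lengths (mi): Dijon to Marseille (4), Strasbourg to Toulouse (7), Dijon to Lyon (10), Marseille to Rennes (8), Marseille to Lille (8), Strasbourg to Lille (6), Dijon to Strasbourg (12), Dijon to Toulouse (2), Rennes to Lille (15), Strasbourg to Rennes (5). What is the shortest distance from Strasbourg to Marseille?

Comparing a few candidate routes:
Strasbourg -> Toulouse -> Dijon -> Marseille: 7 + 2 + 4 = 13
Strasbourg -> Dijon -> Marseille: 12 + 4 = 16
Strasbourg -> Rennes -> Marseille: 5 + 8 = 13
Strasbourg -> Lille -> Marseille: 6 + 8 = 14
Best route has total 13 mi.

13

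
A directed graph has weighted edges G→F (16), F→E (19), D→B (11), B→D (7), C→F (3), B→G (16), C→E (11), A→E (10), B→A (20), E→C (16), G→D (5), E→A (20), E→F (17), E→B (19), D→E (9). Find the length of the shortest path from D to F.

Some routes from D to F:
D→E→C→F: 9 + 16 + 3 = 28
D→E→F: 9 + 17 = 26
D→B→A→E→F: 11 + 20 + 10 + 17 = 58
D→B→G→F: 11 + 16 + 16 = 43
Best route has total 26.

26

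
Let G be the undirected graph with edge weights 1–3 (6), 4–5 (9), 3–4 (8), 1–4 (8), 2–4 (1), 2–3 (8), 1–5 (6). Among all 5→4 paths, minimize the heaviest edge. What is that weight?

8

Routes from 5 to 4:
5-1-3-2-4: max(6, 6, 8, 1) = 8
5-4: max(9) = 9
5-1-4: max(6, 8) = 8
5-1-3-4: max(6, 6, 8) = 8
Best route has worst link 8.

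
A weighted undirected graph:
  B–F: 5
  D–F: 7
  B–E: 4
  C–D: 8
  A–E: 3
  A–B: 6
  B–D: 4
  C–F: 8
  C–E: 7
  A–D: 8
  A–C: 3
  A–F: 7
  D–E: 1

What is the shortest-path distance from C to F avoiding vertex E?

8

A few of the C→F routes:
C-A-B-F: 3 + 6 + 5 = 14
C-A-F: 3 + 7 = 10
C-F: 8
Shortest: 8.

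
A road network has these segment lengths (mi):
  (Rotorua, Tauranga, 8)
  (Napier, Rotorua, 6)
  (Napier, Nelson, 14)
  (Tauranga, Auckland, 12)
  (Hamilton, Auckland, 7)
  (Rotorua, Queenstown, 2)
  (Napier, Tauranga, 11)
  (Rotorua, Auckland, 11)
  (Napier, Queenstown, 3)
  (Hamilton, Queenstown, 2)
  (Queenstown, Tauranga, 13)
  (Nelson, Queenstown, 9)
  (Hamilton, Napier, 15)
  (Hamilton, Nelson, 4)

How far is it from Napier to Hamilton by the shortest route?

Comparing a few candidate routes:
Napier → Hamilton: 15
Napier → Rotorua → Queenstown → Hamilton: 6 + 2 + 2 = 10
Napier → Queenstown → Hamilton: 3 + 2 = 5
The minimum is 5 mi.

5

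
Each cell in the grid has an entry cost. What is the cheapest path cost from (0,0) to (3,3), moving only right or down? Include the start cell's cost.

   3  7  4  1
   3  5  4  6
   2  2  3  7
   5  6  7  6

Cheapest: [0,0]→[1,0]→[2,0]→[2,1]→[2,2]→[2,3]→[3,3]
  3 + 3 + 2 + 2 + 3 + 7 + 6 = 26
For comparison, the top-then-right route costs 34.

26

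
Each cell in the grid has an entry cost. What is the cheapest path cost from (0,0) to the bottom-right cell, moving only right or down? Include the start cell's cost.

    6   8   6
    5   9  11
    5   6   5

Take [0,0]→[1,0]→[2,0]→[2,1]→[2,2] for a total of 6 + 5 + 5 + 6 + 5 = 27.

27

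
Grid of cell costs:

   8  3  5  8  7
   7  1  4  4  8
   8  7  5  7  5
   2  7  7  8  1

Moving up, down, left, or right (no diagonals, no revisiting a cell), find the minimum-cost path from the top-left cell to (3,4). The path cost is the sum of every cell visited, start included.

33

Take (0,0)→(0,1)→(1,1)→(1,2)→(1,3)→(2,3)→(2,4)→(3,4) for a total of 8 + 3 + 1 + 4 + 4 + 7 + 5 + 1 = 33.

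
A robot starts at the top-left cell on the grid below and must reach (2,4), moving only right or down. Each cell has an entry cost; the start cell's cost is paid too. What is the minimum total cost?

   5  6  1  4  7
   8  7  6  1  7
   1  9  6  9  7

One optimal route is r0c0 -> r0c1 -> r0c2 -> r0c3 -> r1c3 -> r1c4 -> r2c4.
Its cost is 5 + 6 + 1 + 4 + 1 + 7 + 7 = 31.

31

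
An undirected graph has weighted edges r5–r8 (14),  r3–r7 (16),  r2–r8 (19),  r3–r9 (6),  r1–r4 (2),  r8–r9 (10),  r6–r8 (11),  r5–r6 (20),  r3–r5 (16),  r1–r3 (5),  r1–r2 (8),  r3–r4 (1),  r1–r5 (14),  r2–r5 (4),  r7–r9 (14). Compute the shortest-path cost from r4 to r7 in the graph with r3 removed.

52

Paths from r4 to r7 avoiding r3:
r4→r1→r2→r5→r6→r8→r9→r7: 2 + 8 + 4 + 20 + 11 + 10 + 14 = 69
r4→r1→r5→r6→r8→r9→r7: 2 + 14 + 20 + 11 + 10 + 14 = 71
r4→r1→r5→r2→r8→r9→r7: 2 + 14 + 4 + 19 + 10 + 14 = 63
r4→r1→r2→r5→r8→r9→r7: 2 + 8 + 4 + 14 + 10 + 14 = 52
r4→r1→r2→r8→r9→r7: 2 + 8 + 19 + 10 + 14 = 53
r4→r1→r5→r8→r9→r7: 2 + 14 + 14 + 10 + 14 = 54
The minimum is 52.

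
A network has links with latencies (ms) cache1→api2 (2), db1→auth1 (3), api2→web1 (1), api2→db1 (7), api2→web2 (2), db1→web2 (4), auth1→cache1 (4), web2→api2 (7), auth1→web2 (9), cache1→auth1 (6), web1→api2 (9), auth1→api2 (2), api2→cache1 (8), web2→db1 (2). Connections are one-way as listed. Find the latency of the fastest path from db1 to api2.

Routes from db1 to api2:
db1 → auth1 → api2: 3 + 2 = 5
db1 → auth1 → cache1 → api2: 3 + 4 + 2 = 9
db1 → auth1 → web2 → api2: 3 + 9 + 7 = 19
db1 → web2 → api2: 4 + 7 = 11
Shortest: 5 ms.

5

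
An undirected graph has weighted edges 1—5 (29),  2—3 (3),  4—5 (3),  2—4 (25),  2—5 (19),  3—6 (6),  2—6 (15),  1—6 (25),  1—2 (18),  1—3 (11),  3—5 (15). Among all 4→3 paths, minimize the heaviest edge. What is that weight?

Checking several routes:
4 - 5 - 2 - 3: max(3, 19, 3) = 19
4 - 5 - 2 - 6 - 3: max(3, 19, 15, 6) = 19
4 - 5 - 2 - 1 - 3: max(3, 19, 18, 11) = 19
4 - 5 - 3: max(3, 15) = 15
Best route has worst link 15.

15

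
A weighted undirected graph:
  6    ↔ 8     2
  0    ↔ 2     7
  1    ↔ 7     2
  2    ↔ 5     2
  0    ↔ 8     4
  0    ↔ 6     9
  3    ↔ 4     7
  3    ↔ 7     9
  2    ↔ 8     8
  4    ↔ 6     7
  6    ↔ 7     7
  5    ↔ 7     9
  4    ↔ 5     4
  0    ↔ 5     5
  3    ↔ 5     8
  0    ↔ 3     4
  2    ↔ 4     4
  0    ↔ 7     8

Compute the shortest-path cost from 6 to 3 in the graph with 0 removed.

Checking several routes:
6→4→3: 7 + 7 = 14
6→4→5→3: 7 + 4 + 8 = 19
6→8→2→5→3: 2 + 8 + 2 + 8 = 20
6→7→3: 7 + 9 = 16
6→8→2→4→3: 2 + 8 + 4 + 7 = 21
6→4→2→5→3: 7 + 4 + 2 + 8 = 21
The minimum is 14.

14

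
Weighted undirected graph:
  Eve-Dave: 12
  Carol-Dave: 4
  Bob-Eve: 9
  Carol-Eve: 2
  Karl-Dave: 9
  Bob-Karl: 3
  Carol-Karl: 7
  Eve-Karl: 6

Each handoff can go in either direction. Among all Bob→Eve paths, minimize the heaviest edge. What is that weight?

6

Comparing a few candidate routes:
Bob - Karl - Eve: max(3, 6) = 6
Bob - Eve: max(9) = 9
Bob - Karl - Carol - Eve: max(3, 7, 2) = 7
Bob - Karl - Dave - Carol - Eve: max(3, 9, 4, 2) = 9
Best route has worst link 6.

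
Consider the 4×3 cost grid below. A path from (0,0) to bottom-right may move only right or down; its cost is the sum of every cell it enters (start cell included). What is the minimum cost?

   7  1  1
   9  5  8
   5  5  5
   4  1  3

One optimal route is (0,0) -> (0,1) -> (1,1) -> (2,1) -> (3,1) -> (3,2).
Its cost is 7 + 1 + 5 + 5 + 1 + 3 = 22.
For comparison, the top-then-right route costs 25.

22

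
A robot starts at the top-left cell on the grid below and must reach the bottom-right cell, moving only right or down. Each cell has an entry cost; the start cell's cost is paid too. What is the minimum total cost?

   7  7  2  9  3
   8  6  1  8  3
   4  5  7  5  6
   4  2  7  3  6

Path (0,0) (0,1) (0,2) (1,2) (2,2) (2,3) (3,3) (3,4): 7 + 7 + 2 + 1 + 7 + 5 + 3 + 6 = 38.

38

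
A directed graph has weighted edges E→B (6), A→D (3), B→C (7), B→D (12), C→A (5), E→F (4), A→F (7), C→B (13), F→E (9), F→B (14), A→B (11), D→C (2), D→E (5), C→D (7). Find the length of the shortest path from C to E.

12

Paths from C to E:
C-B-D-E: 13 + 12 + 5 = 30
C-A-D-E: 5 + 3 + 5 = 13
C-A-F-B-D-E: 5 + 7 + 14 + 12 + 5 = 43
C-D-E: 7 + 5 = 12
C-A-F-E: 5 + 7 + 9 = 21
C-A-B-D-E: 5 + 11 + 12 + 5 = 33
Best route has total 12.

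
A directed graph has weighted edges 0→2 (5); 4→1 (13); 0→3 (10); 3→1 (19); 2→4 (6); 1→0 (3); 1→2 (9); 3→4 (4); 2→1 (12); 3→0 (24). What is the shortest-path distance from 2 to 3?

25

Candidate routes:
2 → 4 → 1 → 0 → 3: 6 + 13 + 3 + 10 = 32
2 → 1 → 0 → 3: 12 + 3 + 10 = 25
The minimum is 25.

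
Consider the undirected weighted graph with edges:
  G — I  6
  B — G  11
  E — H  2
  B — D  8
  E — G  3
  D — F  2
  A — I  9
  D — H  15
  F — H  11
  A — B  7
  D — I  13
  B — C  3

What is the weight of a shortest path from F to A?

17

Comparing a few candidate routes:
F -> D -> I -> A: 2 + 13 + 9 = 24
F -> D -> B -> A: 2 + 8 + 7 = 17
F -> H -> E -> G -> I -> A: 11 + 2 + 3 + 6 + 9 = 31
F -> H -> E -> G -> B -> A: 11 + 2 + 3 + 11 + 7 = 34
Best route has total 17.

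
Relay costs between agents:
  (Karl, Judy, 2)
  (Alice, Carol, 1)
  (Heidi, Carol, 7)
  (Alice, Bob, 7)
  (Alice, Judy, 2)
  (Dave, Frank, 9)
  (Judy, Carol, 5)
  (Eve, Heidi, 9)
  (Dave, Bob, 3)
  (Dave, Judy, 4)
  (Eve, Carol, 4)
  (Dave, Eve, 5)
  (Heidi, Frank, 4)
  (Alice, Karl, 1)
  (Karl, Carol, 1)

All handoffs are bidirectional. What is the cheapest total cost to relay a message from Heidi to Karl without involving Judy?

8

A few of the Heidi→Karl routes:
Heidi - Eve - Carol - Karl: 9 + 4 + 1 = 14
Heidi - Frank - Dave - Eve - Carol - Alice - Karl: 4 + 9 + 5 + 4 + 1 + 1 = 24
Heidi - Frank - Dave - Eve - Carol - Karl: 4 + 9 + 5 + 4 + 1 = 23
Heidi - Eve - Carol - Alice - Karl: 9 + 4 + 1 + 1 = 15
Heidi - Carol - Alice - Karl: 7 + 1 + 1 = 9
Heidi - Carol - Karl: 7 + 1 = 8
Shortest: 8.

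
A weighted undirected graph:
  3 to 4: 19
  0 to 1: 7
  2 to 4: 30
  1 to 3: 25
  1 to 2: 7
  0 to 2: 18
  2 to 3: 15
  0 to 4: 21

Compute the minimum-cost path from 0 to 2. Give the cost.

Some routes from 0 to 2:
0 - 4 - 2: 21 + 30 = 51
0 - 1 - 3 - 2: 7 + 25 + 15 = 47
0 - 2: 18
0 - 1 - 2: 7 + 7 = 14
Best route has total 14.

14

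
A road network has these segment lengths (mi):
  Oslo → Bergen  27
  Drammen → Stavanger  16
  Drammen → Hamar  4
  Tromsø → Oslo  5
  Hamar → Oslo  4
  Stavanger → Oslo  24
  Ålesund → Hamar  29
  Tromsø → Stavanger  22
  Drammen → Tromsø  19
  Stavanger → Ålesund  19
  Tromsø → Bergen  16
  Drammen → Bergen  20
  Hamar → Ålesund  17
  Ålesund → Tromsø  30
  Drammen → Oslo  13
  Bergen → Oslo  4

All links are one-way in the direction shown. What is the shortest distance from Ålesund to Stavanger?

52

Candidate routes:
Ålesund-Tromsø-Stavanger: 30 + 22 = 52
The minimum is 52 mi.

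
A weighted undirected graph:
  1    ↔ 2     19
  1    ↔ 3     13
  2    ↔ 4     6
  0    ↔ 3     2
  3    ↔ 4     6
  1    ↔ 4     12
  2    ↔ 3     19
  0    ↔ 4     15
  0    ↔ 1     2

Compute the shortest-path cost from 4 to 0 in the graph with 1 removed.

Candidate routes:
4 -> 0: 15
4 -> 2 -> 3 -> 0: 6 + 19 + 2 = 27
4 -> 3 -> 0: 6 + 2 = 8
The minimum is 8.

8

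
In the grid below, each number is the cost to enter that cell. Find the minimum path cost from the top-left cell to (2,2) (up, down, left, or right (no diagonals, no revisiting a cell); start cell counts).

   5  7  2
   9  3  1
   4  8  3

Path (0,0)→(0,1)→(0,2)→(1,2)→(2,2): 5 + 7 + 2 + 1 + 3 = 18.

18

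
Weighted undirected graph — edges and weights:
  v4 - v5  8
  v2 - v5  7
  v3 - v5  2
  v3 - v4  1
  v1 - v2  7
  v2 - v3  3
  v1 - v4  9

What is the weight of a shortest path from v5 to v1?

12

Comparing a few candidate routes:
v5→v3→v2→v1: 2 + 3 + 7 = 12
v5→v2→v1: 7 + 7 = 14
v5→v4→v3→v2→v1: 8 + 1 + 3 + 7 = 19
v5→v3→v4→v1: 2 + 1 + 9 = 12
v5→v4→v1: 8 + 9 = 17
The minimum is 12.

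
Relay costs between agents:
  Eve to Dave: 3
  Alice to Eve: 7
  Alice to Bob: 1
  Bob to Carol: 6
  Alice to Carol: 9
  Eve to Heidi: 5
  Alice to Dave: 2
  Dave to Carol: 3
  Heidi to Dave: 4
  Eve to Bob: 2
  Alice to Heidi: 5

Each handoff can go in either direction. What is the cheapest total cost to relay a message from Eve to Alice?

Checking several routes:
Eve→Heidi→Dave→Alice: 5 + 4 + 2 = 11
Eve→Heidi→Alice: 5 + 5 = 10
Eve→Alice: 7
Eve→Dave→Alice: 3 + 2 = 5
Eve→Bob→Alice: 2 + 1 = 3
The minimum is 3.

3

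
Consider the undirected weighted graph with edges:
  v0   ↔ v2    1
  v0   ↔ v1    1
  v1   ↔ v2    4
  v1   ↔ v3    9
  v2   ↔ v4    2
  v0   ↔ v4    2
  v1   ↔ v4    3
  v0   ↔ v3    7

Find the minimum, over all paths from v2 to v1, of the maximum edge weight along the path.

1

Comparing a few candidate routes:
v2-v4-v0-v1: max(2, 2, 1) = 2
v2-v0-v4-v1: max(1, 2, 3) = 3
v2-v0-v1: max(1, 1) = 1
The minimum achievable maximum is 1.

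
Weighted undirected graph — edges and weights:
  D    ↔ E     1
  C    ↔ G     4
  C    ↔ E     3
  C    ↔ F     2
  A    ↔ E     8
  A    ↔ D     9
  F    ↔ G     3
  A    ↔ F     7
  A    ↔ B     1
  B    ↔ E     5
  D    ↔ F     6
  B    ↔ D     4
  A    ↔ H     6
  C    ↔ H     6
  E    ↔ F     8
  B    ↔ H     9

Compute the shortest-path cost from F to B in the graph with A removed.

Checking several routes:
F - C - E - D - B: 2 + 3 + 1 + 4 = 10
F - D - B: 6 + 4 = 10
F - C - E - B: 2 + 3 + 5 = 10
The minimum is 10.

10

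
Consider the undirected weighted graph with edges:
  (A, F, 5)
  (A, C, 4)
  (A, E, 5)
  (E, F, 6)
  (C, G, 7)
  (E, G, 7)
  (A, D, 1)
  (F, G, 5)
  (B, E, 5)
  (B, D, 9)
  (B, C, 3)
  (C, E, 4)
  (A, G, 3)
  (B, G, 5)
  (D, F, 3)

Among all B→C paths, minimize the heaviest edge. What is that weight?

3

Checking several routes:
B - G - F - D - A - E - C: max(5, 5, 3, 1, 5, 4) = 5
B - C: max(3) = 3
B - G - F - A - C: max(5, 5, 5, 4) = 5
B - G - F - D - A - C: max(5, 5, 3, 1, 4) = 5
B - G - F - A - E - C: max(5, 5, 5, 5, 4) = 5
Best route has worst link 3.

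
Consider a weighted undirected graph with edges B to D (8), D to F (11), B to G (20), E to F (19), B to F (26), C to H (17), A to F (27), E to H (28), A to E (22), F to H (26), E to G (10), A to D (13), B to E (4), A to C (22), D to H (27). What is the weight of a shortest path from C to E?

44

A few of the C→E routes:
C - H - D - B - E: 17 + 27 + 8 + 4 = 56
C - A - D - B - E: 22 + 13 + 8 + 4 = 47
C - A - D - F - E: 22 + 13 + 11 + 19 = 65
C - H - F - E: 17 + 26 + 19 = 62
C - H - E: 17 + 28 = 45
C - A - E: 22 + 22 = 44
Best route has total 44.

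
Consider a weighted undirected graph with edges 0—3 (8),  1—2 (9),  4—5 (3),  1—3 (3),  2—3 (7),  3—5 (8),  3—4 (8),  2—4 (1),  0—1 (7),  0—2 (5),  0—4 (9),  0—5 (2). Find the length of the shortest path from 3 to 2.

A few of the 3→2 routes:
3-1-2: 3 + 9 = 12
3-5-4-2: 8 + 3 + 1 = 12
3-4-2: 8 + 1 = 9
3-2: 7
Best route has total 7.

7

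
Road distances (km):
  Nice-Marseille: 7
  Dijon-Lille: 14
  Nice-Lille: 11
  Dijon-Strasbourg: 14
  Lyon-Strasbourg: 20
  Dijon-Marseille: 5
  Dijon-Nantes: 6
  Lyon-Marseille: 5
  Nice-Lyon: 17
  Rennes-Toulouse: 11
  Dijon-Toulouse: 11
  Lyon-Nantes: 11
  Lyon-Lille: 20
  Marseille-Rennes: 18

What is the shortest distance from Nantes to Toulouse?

17

Comparing a few candidate routes:
Nantes - Lyon - Lille - Dijon - Toulouse: 11 + 20 + 14 + 11 = 56
Nantes - Lyon - Marseille - Rennes - Toulouse: 11 + 5 + 18 + 11 = 45
Nantes - Lyon - Marseille - Dijon - Toulouse: 11 + 5 + 5 + 11 = 32
Nantes - Dijon - Marseille - Rennes - Toulouse: 6 + 5 + 18 + 11 = 40
Nantes - Lyon - Nice - Marseille - Dijon - Toulouse: 11 + 17 + 7 + 5 + 11 = 51
Nantes - Dijon - Toulouse: 6 + 11 = 17
Best route has total 17 km.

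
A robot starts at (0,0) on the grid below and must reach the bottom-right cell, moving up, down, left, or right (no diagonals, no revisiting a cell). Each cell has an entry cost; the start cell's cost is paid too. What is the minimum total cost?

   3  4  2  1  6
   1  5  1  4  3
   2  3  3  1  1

14

Cheapest: r0c0 → r1c0 → r2c0 → r2c1 → r2c2 → r2c3 → r2c4
  3 + 1 + 2 + 3 + 3 + 1 + 1 = 14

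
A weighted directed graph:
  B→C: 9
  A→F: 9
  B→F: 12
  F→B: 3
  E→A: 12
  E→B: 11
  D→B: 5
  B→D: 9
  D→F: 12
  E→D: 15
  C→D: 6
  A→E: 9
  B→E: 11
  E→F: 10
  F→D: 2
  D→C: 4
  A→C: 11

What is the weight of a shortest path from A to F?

Some routes from A to F:
A-F: 9
A-E-F: 9 + 10 = 19
A-C-D-F: 11 + 6 + 12 = 29
Best route has total 9.

9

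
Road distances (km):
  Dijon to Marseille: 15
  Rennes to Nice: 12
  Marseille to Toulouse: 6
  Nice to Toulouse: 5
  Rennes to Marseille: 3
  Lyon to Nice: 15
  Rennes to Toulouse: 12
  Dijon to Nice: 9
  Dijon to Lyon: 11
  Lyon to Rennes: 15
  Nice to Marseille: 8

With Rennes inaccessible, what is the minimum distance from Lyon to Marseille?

23

Candidate routes:
Lyon → Nice → Marseille: 15 + 8 = 23
Lyon → Nice → Toulouse → Marseille: 15 + 5 + 6 = 26
Lyon → Dijon → Nice → Toulouse → Marseille: 11 + 9 + 5 + 6 = 31
Lyon → Dijon → Marseille: 11 + 15 = 26
Lyon → Dijon → Nice → Marseille: 11 + 9 + 8 = 28
Lyon → Nice → Dijon → Marseille: 15 + 9 + 15 = 39
The minimum is 23 km.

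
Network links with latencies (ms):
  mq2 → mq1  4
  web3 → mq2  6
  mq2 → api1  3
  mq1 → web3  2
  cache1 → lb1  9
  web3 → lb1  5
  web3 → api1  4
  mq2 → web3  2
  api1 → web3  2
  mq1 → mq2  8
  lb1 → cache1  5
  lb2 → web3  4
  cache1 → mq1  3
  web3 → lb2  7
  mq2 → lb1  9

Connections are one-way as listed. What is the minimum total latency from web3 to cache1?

Paths from web3 to cache1:
web3-lb1-cache1: 5 + 5 = 10
web3-mq2-lb1-cache1: 6 + 9 + 5 = 20
Best route has total 10 ms.

10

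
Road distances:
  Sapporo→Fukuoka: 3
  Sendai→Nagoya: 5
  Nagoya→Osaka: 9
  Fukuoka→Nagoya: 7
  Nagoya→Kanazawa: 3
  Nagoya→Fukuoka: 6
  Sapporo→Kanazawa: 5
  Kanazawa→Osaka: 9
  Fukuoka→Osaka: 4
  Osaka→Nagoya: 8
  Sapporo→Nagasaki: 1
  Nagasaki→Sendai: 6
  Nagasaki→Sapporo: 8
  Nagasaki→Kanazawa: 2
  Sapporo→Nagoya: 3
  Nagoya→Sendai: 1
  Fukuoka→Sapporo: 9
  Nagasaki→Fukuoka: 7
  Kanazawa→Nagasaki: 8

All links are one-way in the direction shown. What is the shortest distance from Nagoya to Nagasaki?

Paths from Nagoya to Nagasaki:
Nagoya -> Fukuoka -> Sapporo -> Kanazawa -> Nagasaki: 6 + 9 + 5 + 8 = 28
Nagoya -> Fukuoka -> Sapporo -> Nagasaki: 6 + 9 + 1 = 16
Nagoya -> Kanazawa -> Nagasaki: 3 + 8 = 11
The minimum is 11.

11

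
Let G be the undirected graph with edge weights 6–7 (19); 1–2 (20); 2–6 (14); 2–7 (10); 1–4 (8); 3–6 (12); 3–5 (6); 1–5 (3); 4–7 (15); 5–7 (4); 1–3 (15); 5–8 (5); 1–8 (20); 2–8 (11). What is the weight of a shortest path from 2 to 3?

Comparing a few candidate routes:
2-1-5-3: 20 + 3 + 6 = 29
2-6-3: 14 + 12 = 26
2-8-5-3: 11 + 5 + 6 = 22
2-7-5-3: 10 + 4 + 6 = 20
Shortest: 20.

20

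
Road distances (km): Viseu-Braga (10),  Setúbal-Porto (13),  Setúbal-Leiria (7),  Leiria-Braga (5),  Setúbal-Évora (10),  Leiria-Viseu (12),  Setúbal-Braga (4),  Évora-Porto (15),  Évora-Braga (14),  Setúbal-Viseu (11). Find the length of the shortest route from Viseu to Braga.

10

Checking several routes:
Viseu-Setúbal-Braga: 11 + 4 = 15
Viseu-Braga: 10
Viseu-Leiria-Braga: 12 + 5 = 17
Viseu-Leiria-Setúbal-Braga: 12 + 7 + 4 = 23
The minimum is 10 km.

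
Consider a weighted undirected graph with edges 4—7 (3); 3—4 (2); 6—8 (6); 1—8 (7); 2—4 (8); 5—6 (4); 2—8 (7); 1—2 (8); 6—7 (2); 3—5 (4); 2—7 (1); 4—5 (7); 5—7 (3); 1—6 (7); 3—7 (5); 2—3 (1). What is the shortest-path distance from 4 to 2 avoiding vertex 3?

4

Some routes from 4 to 2 avoiding 3:
4→5→7→2: 7 + 3 + 1 = 11
4→2: 8
4→7→2: 3 + 1 = 4
Best route has total 4.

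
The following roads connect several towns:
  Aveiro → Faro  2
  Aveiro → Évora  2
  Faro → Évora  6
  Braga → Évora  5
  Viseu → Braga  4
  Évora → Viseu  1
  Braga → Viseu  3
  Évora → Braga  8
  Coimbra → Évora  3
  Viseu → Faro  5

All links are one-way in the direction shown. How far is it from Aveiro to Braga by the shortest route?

7

Paths from Aveiro to Braga:
Aveiro-Évora-Viseu-Braga: 2 + 1 + 4 = 7
Aveiro-Faro-Évora-Viseu-Braga: 2 + 6 + 1 + 4 = 13
Aveiro-Évora-Braga: 2 + 8 = 10
Aveiro-Faro-Évora-Braga: 2 + 6 + 8 = 16
The minimum is 7.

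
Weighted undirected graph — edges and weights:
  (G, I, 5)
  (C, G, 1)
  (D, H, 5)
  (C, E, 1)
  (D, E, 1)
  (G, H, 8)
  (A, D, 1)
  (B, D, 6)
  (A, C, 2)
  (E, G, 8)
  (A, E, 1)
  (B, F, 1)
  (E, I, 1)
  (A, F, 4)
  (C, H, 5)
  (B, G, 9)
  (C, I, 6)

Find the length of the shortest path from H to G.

6

Comparing a few candidate routes:
H - D - A - E - C - G: 5 + 1 + 1 + 1 + 1 = 9
H - D - A - C - G: 5 + 1 + 2 + 1 = 9
H - D - E - A - C - G: 5 + 1 + 1 + 2 + 1 = 10
H - D - E - C - G: 5 + 1 + 1 + 1 = 8
H - G: 8
H - C - G: 5 + 1 = 6
The minimum is 6.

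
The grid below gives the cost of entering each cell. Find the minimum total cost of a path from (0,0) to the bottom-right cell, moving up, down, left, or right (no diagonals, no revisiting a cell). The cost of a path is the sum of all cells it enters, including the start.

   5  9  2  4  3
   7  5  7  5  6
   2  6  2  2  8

Take (0,0)→(1,0)→(2,0)→(2,1)→(2,2)→(2,3)→(2,4) for a total of 5 + 7 + 2 + 6 + 2 + 2 + 8 = 32.

32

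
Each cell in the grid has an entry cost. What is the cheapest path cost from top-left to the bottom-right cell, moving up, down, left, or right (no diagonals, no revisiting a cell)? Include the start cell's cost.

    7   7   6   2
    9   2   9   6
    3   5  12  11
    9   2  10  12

45

One optimal route is r0c0→r0c1→r1c1→r2c1→r3c1→r3c2→r3c3.
Its cost is 7 + 7 + 2 + 5 + 2 + 10 + 12 = 45.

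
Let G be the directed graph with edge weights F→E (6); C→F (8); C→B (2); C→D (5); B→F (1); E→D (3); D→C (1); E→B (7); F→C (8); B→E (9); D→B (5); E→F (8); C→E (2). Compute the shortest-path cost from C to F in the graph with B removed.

8

Paths from C to F avoiding B:
C -> E -> F: 2 + 8 = 10
C -> F: 8
Best route has total 8.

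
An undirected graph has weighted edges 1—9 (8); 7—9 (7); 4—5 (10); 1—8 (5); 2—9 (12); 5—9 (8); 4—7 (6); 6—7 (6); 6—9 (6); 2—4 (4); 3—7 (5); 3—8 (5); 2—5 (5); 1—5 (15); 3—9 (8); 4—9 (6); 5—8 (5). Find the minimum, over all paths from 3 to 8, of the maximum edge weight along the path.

5

A few of the 3→8 routes:
3 → 7 → 4 → 9 → 1 → 8: max(5, 6, 6, 8, 5) = 8
3 → 7 → 4 → 2 → 5 → 8: max(5, 6, 4, 5, 5) = 6
3 → 7 → 9 → 4 → 2 → 5 → 8: max(5, 7, 6, 4, 5, 5) = 7
3 → 8: max(5) = 5
3 → 7 → 6 → 9 → 4 → 2 → 5 → 8: max(5, 6, 6, 6, 4, 5, 5) = 6
3 → 7 → 4 → 9 → 5 → 8: max(5, 6, 6, 8, 5) = 8
The minimum achievable maximum is 5.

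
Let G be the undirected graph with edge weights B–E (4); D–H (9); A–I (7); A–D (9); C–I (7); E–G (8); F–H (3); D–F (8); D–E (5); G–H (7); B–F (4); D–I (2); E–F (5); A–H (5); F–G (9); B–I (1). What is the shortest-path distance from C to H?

15

Some routes from C to H:
C-I-B-F-H: 7 + 1 + 4 + 3 = 15
C-I-A-H: 7 + 7 + 5 = 19
C-I-D-H: 7 + 2 + 9 = 18
Best route has total 15.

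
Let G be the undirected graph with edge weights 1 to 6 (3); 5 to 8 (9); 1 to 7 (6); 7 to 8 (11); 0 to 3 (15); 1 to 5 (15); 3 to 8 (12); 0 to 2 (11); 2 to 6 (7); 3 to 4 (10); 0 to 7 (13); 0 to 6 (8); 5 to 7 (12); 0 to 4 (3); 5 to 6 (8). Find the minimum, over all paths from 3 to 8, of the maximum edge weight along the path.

Checking several routes:
3 -> 4 -> 0 -> 2 -> 6 -> 1 -> 7 -> 8: max(10, 3, 11, 7, 3, 6, 11) = 11
3 -> 4 -> 0 -> 2 -> 6 -> 5 -> 8: max(10, 3, 11, 7, 8, 9) = 11
3 -> 4 -> 0 -> 6 -> 5 -> 8: max(10, 3, 8, 8, 9) = 10
3 -> 4 -> 0 -> 6 -> 1 -> 7 -> 8: max(10, 3, 8, 3, 6, 11) = 11
Smallest bottleneck: 10.

10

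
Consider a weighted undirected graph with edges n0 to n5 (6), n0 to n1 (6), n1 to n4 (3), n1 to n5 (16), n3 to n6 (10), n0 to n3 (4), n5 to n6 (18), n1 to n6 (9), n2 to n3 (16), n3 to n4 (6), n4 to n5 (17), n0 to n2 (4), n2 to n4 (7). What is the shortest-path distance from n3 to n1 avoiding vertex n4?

10

Some routes from n3 to n1 avoiding n4:
n3 -> n0 -> n1: 4 + 6 = 10
n3 -> n6 -> n1: 10 + 9 = 19
n3 -> n0 -> n5 -> n1: 4 + 6 + 16 = 26
n3 -> n2 -> n0 -> n1: 16 + 4 + 6 = 26
Best route has total 10.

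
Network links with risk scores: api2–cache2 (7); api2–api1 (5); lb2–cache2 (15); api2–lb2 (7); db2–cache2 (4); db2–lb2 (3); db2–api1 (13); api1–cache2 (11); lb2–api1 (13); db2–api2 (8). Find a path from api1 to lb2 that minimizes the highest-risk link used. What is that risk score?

A few of the api1→lb2 routes:
api1→api2→cache2→db2→lb2: max(5, 7, 4, 3) = 7
api1→cache2→db2→api2→lb2: max(11, 4, 8, 7) = 11
api1→cache2→api2→lb2: max(11, 7, 7) = 11
api1→cache2→api2→db2→lb2: max(11, 7, 8, 3) = 11
api1→api2→lb2: max(5, 7) = 7
api1→api2→db2→lb2: max(5, 8, 3) = 8
Best route has worst link 7.

7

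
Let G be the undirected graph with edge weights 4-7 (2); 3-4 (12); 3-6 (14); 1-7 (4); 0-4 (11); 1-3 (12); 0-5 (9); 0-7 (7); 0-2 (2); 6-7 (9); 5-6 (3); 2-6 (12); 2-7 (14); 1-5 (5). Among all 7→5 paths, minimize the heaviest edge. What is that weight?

5

A few of the 7→5 routes:
7-1-5: max(4, 5) = 5
7-6-5: max(9, 3) = 9
7-0-5: max(7, 9) = 9
Smallest bottleneck: 5.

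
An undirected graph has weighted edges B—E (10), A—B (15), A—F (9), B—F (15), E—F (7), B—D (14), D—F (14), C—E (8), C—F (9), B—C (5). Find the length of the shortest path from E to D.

21

Some routes from E to D:
E - B - D: 10 + 14 = 24
E - C - F - D: 8 + 9 + 14 = 31
E - F - D: 7 + 14 = 21
E - C - B - D: 8 + 5 + 14 = 27
E - F - C - B - D: 7 + 9 + 5 + 14 = 35
The minimum is 21.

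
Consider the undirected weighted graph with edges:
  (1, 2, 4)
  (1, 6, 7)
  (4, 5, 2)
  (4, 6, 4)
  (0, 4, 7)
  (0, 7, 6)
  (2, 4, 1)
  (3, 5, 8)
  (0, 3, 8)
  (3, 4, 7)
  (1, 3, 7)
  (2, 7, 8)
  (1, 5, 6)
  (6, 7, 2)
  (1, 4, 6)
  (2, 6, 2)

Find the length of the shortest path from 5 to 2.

3

Some routes from 5 to 2:
5 -> 4 -> 6 -> 2: 2 + 4 + 2 = 8
5 -> 1 -> 2: 6 + 4 = 10
5 -> 4 -> 2: 2 + 1 = 3
Shortest: 3.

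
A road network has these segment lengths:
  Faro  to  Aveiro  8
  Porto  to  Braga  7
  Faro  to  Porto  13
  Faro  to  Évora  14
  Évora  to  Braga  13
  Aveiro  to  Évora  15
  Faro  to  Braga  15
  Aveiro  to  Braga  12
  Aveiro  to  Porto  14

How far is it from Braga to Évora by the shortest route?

13

A few of the Braga→Évora routes:
Braga -> Aveiro -> Évora: 12 + 15 = 27
Braga -> Évora: 13
Braga -> Faro -> Évora: 15 + 14 = 29
The minimum is 13.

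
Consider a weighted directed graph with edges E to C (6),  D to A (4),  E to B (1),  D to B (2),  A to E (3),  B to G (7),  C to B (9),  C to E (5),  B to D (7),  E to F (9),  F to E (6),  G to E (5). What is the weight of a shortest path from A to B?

Candidate routes:
A → E → B: 3 + 1 = 4
A → E → C → B: 3 + 6 + 9 = 18
The minimum is 4.

4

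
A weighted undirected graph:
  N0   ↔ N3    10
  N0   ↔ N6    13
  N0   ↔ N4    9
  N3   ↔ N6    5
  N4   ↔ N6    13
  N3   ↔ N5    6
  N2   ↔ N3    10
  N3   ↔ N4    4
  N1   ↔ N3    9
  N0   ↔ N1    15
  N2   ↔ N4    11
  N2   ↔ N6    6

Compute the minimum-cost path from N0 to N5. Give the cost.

16

A few of the N0→N5 routes:
N0 -> N6 -> N3 -> N5: 13 + 5 + 6 = 24
N0 -> N3 -> N5: 10 + 6 = 16
N0 -> N4 -> N3 -> N5: 9 + 4 + 6 = 19
N0 -> N4 -> N6 -> N3 -> N5: 9 + 13 + 5 + 6 = 33
N0 -> N1 -> N3 -> N5: 15 + 9 + 6 = 30
N0 -> N6 -> N2 -> N3 -> N5: 13 + 6 + 10 + 6 = 35
Best route has total 16.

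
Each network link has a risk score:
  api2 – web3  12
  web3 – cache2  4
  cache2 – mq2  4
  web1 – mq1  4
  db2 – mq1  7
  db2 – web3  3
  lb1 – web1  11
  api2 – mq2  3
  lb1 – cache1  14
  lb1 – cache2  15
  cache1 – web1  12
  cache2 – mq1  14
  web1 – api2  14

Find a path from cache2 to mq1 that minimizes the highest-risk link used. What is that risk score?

7

Some routes from cache2 to mq1:
cache2→web3→db2→mq1: max(4, 3, 7) = 7
cache2→mq1: max(14) = 14
cache2→mq2→api2→web3→db2→mq1: max(4, 3, 12, 3, 7) = 12
cache2→mq2→api2→web1→mq1: max(4, 3, 14, 4) = 14
Smallest bottleneck: 7.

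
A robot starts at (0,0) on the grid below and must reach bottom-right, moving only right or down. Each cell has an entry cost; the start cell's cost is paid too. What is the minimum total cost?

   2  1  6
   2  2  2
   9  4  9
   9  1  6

Cheapest: [0,0] → [0,1] → [1,1] → [2,1] → [3,1] → [3,2]
  2 + 1 + 2 + 4 + 1 + 6 = 16
(Top row then right column would cost 26.)

16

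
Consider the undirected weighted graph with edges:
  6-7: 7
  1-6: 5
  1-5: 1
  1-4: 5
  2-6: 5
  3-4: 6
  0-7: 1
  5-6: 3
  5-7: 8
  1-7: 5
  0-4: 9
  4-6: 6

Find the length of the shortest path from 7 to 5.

6

Comparing a few candidate routes:
7→5: 8
7→1→6→5: 5 + 5 + 3 = 13
7→1→5: 5 + 1 = 6
7→6→5: 7 + 3 = 10
7→6→1→5: 7 + 5 + 1 = 13
7→0→4→1→5: 1 + 9 + 5 + 1 = 16
The minimum is 6.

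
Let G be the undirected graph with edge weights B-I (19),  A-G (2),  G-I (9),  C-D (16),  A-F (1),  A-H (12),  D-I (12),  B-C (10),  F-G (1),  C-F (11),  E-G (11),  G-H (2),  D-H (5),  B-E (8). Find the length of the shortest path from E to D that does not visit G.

34

Paths from E to D avoiding G:
E → B → I → D: 8 + 19 + 12 = 39
E → B → C → F → A → H → D: 8 + 10 + 11 + 1 + 12 + 5 = 47
E → B → C → D: 8 + 10 + 16 = 34
Shortest: 34.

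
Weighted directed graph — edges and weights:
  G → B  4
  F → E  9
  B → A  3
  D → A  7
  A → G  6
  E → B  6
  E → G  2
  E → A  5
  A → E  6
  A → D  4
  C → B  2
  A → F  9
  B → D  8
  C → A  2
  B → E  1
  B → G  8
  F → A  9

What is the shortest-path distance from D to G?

13

Comparing a few candidate routes:
D -> A -> G: 7 + 6 = 13
D -> A -> E -> G: 7 + 6 + 2 = 15
D -> A -> E -> B -> G: 7 + 6 + 6 + 8 = 27
D -> A -> F -> E -> G: 7 + 9 + 9 + 2 = 27
Best route has total 13.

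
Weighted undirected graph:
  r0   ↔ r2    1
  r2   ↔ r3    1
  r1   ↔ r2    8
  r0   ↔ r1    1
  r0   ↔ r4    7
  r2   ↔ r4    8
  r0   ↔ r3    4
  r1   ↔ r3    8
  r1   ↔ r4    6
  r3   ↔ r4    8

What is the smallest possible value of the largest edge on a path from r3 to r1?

1

Comparing a few candidate routes:
r3 - r1: max(8) = 8
r3 - r2 - r0 - r4 - r1: max(1, 1, 7, 6) = 7
r3 - r0 - r4 - r1: max(4, 7, 6) = 7
r3 - r2 - r0 - r1: max(1, 1, 1) = 1
r3 - r0 - r1: max(4, 1) = 4
Best route has worst link 1.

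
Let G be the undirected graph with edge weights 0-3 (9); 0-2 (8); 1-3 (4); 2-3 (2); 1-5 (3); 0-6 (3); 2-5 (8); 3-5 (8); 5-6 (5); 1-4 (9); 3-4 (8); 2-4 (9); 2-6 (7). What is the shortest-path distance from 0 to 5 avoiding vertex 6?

Checking several routes:
0 - 3 - 1 - 5: 9 + 4 + 3 = 16
0 - 3 - 5: 9 + 8 = 17
0 - 2 - 5: 8 + 8 = 16
Best route has total 16.

16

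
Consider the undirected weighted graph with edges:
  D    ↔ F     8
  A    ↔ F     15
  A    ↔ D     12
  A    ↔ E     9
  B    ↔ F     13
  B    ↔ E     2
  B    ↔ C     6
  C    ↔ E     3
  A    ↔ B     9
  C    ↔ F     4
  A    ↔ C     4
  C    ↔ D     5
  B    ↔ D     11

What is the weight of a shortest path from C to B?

5

Some routes from C to B:
C - E - B: 3 + 2 = 5
C - B: 6
C - A - B: 4 + 9 = 13
Best route has total 5.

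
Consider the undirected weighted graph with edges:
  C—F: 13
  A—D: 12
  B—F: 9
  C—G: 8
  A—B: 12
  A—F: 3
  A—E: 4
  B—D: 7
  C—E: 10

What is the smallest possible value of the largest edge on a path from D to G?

Some routes from D to G:
D→A→E→C→G: max(12, 4, 10, 8) = 12
D→B→F→A→E→C→G: max(7, 9, 3, 4, 10, 8) = 10
D→B→A→E→C→G: max(7, 12, 4, 10, 8) = 12
Smallest bottleneck: 10.

10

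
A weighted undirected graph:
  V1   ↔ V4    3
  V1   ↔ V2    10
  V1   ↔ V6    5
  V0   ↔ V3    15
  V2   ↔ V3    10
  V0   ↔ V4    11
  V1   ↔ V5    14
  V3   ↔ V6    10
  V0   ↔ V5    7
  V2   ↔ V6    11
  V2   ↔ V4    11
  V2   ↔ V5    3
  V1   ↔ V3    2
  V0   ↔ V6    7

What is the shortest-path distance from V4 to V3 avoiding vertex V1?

A few of the V4→V3 routes:
V4 -> V0 -> V6 -> V3: 11 + 7 + 10 = 28
V4 -> V0 -> V3: 11 + 15 = 26
V4 -> V2 -> V3: 11 + 10 = 21
Shortest: 21.

21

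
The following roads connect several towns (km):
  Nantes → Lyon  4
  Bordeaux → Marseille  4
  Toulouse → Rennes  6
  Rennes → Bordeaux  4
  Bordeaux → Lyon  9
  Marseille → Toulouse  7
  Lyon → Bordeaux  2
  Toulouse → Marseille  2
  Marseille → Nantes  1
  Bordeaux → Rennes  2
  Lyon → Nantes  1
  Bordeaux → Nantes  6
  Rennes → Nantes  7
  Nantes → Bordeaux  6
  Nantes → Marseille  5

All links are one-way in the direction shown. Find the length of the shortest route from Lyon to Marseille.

6

Routes from Lyon to Marseille:
Lyon→Bordeaux→Rennes→Nantes→Marseille: 2 + 2 + 7 + 5 = 16
Lyon→Bordeaux→Nantes→Marseille: 2 + 6 + 5 = 13
Lyon→Nantes→Bordeaux→Marseille: 1 + 6 + 4 = 11
Lyon→Nantes→Marseille: 1 + 5 = 6
Lyon→Bordeaux→Marseille: 2 + 4 = 6
Best route has total 6 km.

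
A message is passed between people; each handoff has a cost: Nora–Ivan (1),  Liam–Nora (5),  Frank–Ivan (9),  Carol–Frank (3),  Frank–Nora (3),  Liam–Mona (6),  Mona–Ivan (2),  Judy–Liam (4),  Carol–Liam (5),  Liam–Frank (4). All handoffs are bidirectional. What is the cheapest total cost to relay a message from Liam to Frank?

A few of the Liam→Frank routes:
Liam - Carol - Frank: 5 + 3 = 8
Liam - Frank: 4
Liam - Nora - Frank: 5 + 3 = 8
The minimum is 4.

4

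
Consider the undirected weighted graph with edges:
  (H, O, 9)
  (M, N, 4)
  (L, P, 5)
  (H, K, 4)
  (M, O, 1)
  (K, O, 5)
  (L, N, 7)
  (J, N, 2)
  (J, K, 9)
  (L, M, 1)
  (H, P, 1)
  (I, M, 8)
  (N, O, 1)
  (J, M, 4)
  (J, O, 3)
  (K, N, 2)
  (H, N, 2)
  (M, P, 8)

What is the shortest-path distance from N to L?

3

A few of the N→L routes:
N -> L: 7
N -> M -> L: 4 + 1 = 5
N -> J -> M -> L: 2 + 4 + 1 = 7
N -> O -> M -> L: 1 + 1 + 1 = 3
Best route has total 3.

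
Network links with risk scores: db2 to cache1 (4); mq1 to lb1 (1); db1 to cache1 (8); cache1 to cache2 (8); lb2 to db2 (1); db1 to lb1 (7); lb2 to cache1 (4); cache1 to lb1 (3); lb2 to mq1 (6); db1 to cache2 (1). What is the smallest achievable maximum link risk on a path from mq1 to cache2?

7

Some routes from mq1 to cache2:
mq1→lb2→cache1→lb1→db1→cache2: max(6, 4, 3, 7, 1) = 7
mq1→lb2→db2→cache1→cache2: max(6, 1, 4, 8) = 8
mq1→lb2→cache1→cache2: max(6, 4, 8) = 8
mq1→lb1→db1→cache2: max(1, 7, 1) = 7
mq1→lb2→db2→cache1→db1→cache2: max(6, 1, 4, 8, 1) = 8
mq1→lb2→db2→cache1→lb1→db1→cache2: max(6, 1, 4, 3, 7, 1) = 7
Best route has worst link 7.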